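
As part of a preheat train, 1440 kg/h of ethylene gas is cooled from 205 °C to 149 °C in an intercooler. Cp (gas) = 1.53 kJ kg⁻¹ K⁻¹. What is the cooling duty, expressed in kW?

Q = ṁ·Cp·ΔT = 1440 × 1.53 × (149 − 205) = -123380 kJ/h
Converting: 123380 / 3600 s = 34.272 kW

Q_c = 34.3 kW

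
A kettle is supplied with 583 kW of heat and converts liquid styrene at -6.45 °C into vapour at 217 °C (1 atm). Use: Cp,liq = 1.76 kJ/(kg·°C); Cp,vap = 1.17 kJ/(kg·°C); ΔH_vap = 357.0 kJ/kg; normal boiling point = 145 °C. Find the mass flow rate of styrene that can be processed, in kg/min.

ṁ = 49.4 kg/min

Δh = 1.76×(145−-6.45) + 357.0 + 1.17×(217−145) = 707.79 kJ/kg
Q = 583 kW = 583 kJ/s = 34980 kJ/min
ṁ = Q/Δh = 34980 / 707.79 = 49.421 kg/min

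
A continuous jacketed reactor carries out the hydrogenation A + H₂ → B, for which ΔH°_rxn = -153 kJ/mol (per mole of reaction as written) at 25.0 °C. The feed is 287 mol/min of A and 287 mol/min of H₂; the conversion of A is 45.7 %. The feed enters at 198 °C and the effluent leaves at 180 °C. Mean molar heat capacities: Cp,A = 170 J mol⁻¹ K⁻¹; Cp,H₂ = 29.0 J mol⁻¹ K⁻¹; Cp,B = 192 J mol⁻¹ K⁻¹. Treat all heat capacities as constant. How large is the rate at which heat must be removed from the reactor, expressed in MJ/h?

Extent of reaction ξ = 0.457 × 287 = 131.16 mol/min
Reaction term: ξ·ΔH°_rxn = 131.16 × -153 = -20067 kJ/min
Sensible, feed 198→25 °C: -9880.5 kJ/min
Outlet flows (mol/min): A 155.84, H₂ 155.84, B 131.16
Sensible, products 25→180 °C: 8710.2 kJ/min
Q = ΔH = -21238 kJ/min = -353.96 kW
Heat removed = 1274.3 MJ/h

Q_out = 1270 MJ/h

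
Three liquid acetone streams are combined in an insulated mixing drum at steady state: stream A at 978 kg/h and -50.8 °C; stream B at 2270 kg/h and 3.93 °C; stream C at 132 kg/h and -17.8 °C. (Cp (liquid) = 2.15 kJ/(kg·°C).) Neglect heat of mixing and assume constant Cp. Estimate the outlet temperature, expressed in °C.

Energy balance with Q = 0: Σ ṁᵢCp,ᵢ(T_out − Tᵢ) = 0
Σ ṁᵢCp,ᵢTᵢ = 978×2.15×-50.8 + 2270×2.15×3.93 + 132×2.15×-17.8 = -92688
Σ ṁᵢCp,ᵢ = 978×2.15 + 2270×2.15 + 132×2.15 = 7267
T_out = -92688 / 7267 = -12.755 °C

T_out = -12.8 °C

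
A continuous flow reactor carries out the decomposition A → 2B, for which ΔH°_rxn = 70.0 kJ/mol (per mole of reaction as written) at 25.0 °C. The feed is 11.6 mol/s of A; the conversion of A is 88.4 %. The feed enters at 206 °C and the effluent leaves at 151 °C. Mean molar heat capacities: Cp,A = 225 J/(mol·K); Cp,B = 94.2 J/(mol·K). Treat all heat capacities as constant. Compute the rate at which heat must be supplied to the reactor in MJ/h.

Extent of reaction ξ = 0.884 × 11.6 = 10.254 mol/s
Reaction term: ξ·ΔH°_rxn = 10.254 × 70.0 = 717.81 kJ/s
Sensible, feed 206→25 °C: -472.41 kJ/s
Outlet flows (mol/s): A 1.3456, B 20.509
Sensible, products 25→151 °C: 281.57 kJ/s
Q = ΔH = 526.97 kJ/s = 526.97 kW
Heat supplied = 1897.1 MJ/h

Q_in = 1900 MJ/h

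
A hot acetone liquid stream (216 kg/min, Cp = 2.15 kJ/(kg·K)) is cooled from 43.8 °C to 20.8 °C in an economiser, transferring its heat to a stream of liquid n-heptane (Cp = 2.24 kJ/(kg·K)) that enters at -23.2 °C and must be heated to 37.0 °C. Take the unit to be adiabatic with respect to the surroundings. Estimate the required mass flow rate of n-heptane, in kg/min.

Heat released by hot stream: Q = 216 × 2.15 × (43.8 − 20.8) = 10681 kJ/min
Energy balance on cold side (adiabatic exchanger): Q = ṁ_c·Cp_c·(T_c,out − T_c,in)
ṁ_c = 10681 / [2.24 × (37.0 − -23.2)] = 79.209 kg/min

ṁ_c = 79.2 kg/min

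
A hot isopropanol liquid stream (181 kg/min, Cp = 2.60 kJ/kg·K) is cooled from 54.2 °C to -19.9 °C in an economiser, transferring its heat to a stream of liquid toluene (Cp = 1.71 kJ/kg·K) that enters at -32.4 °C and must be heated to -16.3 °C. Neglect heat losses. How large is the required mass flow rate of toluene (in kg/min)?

ṁ_c = 1270 kg/min

Heat released by hot stream: Q = 181 × 2.60 × (54.2 − -19.9) = 34871 kJ/min
Energy balance on cold side (adiabatic exchanger): Q = ṁ_c·Cp_c·(T_c,out − T_c,in)
ṁ_c = 34871 / [1.71 × (-16.3 − -32.4)] = 1266.6 kg/min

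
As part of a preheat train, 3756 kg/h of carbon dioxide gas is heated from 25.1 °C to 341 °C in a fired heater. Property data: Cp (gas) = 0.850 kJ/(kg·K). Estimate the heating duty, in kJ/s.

Q = 280 kJ/s

Q = ṁ·Cp·ΔT = 3756 × 0.850 × (341 − 25.1) = 1.0085e+06 kJ/h
Converting: 1.0085e+06 / 3600 s = 280.15 kW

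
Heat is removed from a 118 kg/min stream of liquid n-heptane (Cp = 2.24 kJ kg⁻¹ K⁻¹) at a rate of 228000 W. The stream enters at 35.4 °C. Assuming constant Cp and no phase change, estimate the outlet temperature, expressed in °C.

Q = 228000 W = 13680 kJ/min
ΔT = Q/(ṁ·Cp) = 13680/(118×2.24) = 51.755 K
T_out = 35.4 − 51.755 = -16.355 °C

T_out = -16.4 °C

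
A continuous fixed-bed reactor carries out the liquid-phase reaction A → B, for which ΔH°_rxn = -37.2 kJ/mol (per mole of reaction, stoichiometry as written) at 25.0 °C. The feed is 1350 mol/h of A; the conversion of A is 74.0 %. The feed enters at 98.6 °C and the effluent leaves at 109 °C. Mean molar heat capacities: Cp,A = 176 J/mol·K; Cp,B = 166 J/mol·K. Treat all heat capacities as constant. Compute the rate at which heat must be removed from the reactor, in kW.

Extent of reaction ξ = 0.740 × 1350 = 999 mol/h
Reaction term: ξ·ΔH°_rxn = 999 × -37.2 = -37163 kJ/h
Sensible, feed 98.6→25 °C: -17487 kJ/h
Outlet flows (mol/h): A 351, B 999
Sensible, products 25→109 °C: 19119 kJ/h
Q = ΔH = -35531 kJ/h = -9.8697 kW
Heat removed = 9.8697 kW

Q_out = 9.87 kW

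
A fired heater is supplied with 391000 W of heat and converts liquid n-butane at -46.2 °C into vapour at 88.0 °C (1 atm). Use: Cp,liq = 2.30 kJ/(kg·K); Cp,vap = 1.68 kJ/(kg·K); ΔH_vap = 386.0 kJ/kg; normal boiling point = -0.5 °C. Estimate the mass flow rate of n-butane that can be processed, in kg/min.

ṁ = 36.7 kg/min

Δh = 2.30×(-0.5−-46.2) + 386.0 + 1.68×(88.0−-0.5) = 639.79 kJ/kg
Q = 391000 W = 391 kJ/s = 23460 kJ/min
ṁ = Q/Δh = 23460 / 639.79 = 36.668 kg/min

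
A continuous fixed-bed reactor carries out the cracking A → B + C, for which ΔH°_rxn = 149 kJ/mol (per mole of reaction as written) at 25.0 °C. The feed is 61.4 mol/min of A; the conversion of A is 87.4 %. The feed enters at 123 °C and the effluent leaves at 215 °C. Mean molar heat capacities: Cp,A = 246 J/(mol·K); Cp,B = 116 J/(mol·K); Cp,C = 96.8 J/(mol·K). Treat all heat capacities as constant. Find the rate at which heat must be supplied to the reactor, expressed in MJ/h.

Q_in = 543 MJ/h

Extent of reaction ξ = 0.874 × 61.4 = 53.664 mol/min
Reaction term: ξ·ΔH°_rxn = 53.664 × 149 = 7995.9 kJ/min
Sensible, feed 123→25 °C: -1480.2 kJ/min
Outlet flows (mol/min): A 7.7364, B 53.664, C 53.664
Sensible, products 25→215 °C: 2531.3 kJ/min
Q = ΔH = 9047 kJ/min = 150.78 kW
Heat supplied = 542.82 MJ/h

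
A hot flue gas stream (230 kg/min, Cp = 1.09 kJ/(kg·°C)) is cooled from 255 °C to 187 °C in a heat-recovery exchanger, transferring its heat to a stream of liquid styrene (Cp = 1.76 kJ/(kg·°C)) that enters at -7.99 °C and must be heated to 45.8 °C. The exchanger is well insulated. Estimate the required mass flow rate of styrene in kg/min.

ṁ_c = 180 kg/min

Heat released by hot stream: Q = 230 × 1.09 × (255 − 187) = 17048 kJ/min
Energy balance on cold side (adiabatic exchanger): Q = ṁ_c·Cp_c·(T_c,out − T_c,in)
ṁ_c = 17048 / [1.76 × (45.8 − -7.99)] = 180.07 kg/min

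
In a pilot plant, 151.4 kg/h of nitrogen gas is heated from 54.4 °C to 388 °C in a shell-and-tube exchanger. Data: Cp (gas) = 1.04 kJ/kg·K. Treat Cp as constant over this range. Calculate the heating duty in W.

Q = 14600 W

Q = ṁ·Cp·ΔT = 151.4 × 1.04 × (388 − 54.4) = 52527 kJ/h
Converting: 52527 / 3600 s = 14.591 kW
Heating duty = 14591 W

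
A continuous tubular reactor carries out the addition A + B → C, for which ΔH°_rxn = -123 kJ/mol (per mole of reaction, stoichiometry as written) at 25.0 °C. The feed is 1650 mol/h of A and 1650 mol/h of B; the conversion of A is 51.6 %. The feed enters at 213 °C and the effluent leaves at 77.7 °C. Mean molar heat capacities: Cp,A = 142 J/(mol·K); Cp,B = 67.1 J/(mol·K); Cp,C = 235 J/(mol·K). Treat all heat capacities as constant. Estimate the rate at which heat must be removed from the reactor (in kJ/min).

Q_out = 2500 kJ/min

Extent of reaction ξ = 0.516 × 1650 = 851.4 mol/h
Reaction term: ξ·ΔH°_rxn = 851.4 × -123 = -104720 kJ/h
Sensible, feed 213→25 °C: -64863 kJ/h
Outlet flows (mol/h): A 798.6, B 798.6, C 851.4
Sensible, products 25→77.7 °C: 19344 kJ/h
Q = ΔH = -150240 kJ/h = -41.734 kW
Heat removed = 2504 kJ/min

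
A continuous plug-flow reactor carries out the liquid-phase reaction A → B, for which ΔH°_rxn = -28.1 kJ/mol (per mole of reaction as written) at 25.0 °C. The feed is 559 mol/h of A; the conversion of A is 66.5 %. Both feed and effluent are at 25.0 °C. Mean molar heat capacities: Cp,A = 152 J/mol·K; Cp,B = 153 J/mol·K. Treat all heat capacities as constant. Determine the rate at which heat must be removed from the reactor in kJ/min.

Q_out = 174 kJ/min

Extent of reaction ξ = 0.665 × 559 = 371.74 mol/h
Reaction term: ξ·ΔH°_rxn = 371.74 × -28.1 = -10446 kJ/h
Q = ΔH = -10446 kJ/h = -2.9016 kW
Heat removed = 174.1 kJ/min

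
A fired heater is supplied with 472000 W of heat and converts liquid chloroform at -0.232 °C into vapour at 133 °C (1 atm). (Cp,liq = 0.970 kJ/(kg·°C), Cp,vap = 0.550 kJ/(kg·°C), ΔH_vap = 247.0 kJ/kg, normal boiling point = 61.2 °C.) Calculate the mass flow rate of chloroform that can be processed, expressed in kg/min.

Δh = 0.970×(61.2−-0.232) + 247.0 + 0.550×(133−61.2) = 346.08 kJ/kg
Q = 472000 W = 472 kJ/s = 28320 kJ/min
ṁ = Q/Δh = 28320 / 346.08 = 81.831 kg/min

ṁ = 81.8 kg/min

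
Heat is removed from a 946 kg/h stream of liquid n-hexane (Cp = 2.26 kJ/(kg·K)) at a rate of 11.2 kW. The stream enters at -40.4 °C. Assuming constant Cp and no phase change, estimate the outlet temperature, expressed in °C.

Q = 11.2 kW = 40320 kJ/h
ΔT = Q/(ṁ·Cp) = 40320/(946×2.26) = 18.859 K
T_out = -40.4 − 18.859 = -59.259 °C

T_out = -59.3 °C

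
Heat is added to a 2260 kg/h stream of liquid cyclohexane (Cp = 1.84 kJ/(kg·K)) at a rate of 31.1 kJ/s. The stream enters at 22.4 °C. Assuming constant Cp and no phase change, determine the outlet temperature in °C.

Q = 31.1 kJ/s = 111960 kJ/h
ΔT = Q/(ṁ·Cp) = 111960/(2260×1.84) = 26.924 K
T_out = 22.4 + 26.924 = 49.324 °C

T_out = 49.3 °C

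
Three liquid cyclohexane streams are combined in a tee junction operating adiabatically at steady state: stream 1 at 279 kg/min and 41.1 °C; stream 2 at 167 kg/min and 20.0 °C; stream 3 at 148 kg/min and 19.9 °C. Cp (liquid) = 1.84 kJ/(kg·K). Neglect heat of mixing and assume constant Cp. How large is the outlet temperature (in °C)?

No heat crosses the boundary, so H_out = H_in.
Σ ṁᵢCp,ᵢTᵢ = 279×1.84×41.1 + 167×1.84×20.0 + 148×1.84×19.9 = 32664
Σ ṁᵢCp,ᵢ = 279×1.84 + 167×1.84 + 148×1.84 = 1093
T_out = 32664 / 1093 = 29.886 °C

T_out = 29.9 °C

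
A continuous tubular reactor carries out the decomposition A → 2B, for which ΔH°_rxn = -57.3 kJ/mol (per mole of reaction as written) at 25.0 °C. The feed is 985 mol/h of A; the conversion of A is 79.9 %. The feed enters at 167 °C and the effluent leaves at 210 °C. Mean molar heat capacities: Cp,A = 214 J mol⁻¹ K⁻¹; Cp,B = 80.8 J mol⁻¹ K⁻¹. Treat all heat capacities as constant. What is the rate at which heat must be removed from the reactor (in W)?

Extent of reaction ξ = 0.799 × 985 = 787.01 mol/h
Reaction term: ξ·ΔH°_rxn = 787.01 × -57.3 = -45096 kJ/h
Sensible, feed 167→25 °C: -29932 kJ/h
Outlet flows (mol/h): A 197.99, B 1574
Sensible, products 25→210 °C: 31367 kJ/h
Q = ΔH = -43661 kJ/h = -12.128 kW
Heat removed = 12128 W

Q_out = 12100 W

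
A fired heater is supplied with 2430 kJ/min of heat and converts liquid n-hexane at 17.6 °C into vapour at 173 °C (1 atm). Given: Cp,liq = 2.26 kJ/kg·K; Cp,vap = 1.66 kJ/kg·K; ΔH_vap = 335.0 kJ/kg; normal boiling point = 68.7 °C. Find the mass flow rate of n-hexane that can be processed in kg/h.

Δh = 2.26×(68.7−17.6) + 335.0 + 1.66×(173−68.7) = 623.62 kJ/kg
Q = 2430 kJ/min = 40.5 kJ/s = 145800 kJ/h
ṁ = Q/Δh = 145800 / 623.62 = 233.79 kg/h

ṁ = 234 kg/h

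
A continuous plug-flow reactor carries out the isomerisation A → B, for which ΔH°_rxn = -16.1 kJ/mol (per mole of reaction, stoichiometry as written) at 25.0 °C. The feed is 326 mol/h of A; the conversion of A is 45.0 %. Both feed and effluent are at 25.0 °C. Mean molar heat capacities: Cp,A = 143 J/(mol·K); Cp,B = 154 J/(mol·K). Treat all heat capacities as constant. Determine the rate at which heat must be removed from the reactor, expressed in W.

Extent of reaction ξ = 0.450 × 326 = 146.7 mol/h
Reaction term: ξ·ΔH°_rxn = 146.7 × -16.1 = -2361.9 kJ/h
Q = ΔH = -2361.9 kJ/h = -0.65608 kW
Heat removed = 656.08 W

Q_out = 656 W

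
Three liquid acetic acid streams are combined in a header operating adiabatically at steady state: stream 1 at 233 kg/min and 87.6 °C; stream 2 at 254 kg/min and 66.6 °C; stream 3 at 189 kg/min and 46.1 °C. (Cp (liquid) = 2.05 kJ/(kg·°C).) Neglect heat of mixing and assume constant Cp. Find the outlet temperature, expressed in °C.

Adiabatic, steady state ⇒ Σ ṁᵢCp,ᵢ(T_out − Tᵢ) = 0
T_out = Σ ṁᵢCp,ᵢTᵢ / Σ ṁᵢCp,ᵢ
      = 94382 / 1385.8 = 68.107 °C

T_out = 68.1 °C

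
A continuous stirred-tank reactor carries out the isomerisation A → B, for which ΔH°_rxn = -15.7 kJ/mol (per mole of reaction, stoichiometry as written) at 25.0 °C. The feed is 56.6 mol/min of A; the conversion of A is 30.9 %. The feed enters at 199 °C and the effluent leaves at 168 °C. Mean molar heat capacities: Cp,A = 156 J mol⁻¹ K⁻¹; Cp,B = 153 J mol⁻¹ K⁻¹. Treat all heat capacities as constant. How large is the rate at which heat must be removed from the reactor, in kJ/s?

Q_out = 9.26 kJ/s

Extent of reaction ξ = 0.309 × 56.6 = 17.489 mol/min
Reaction term: ξ·ΔH°_rxn = 17.489 × -15.7 = -274.58 kJ/min
Sensible, feed 199→25 °C: -1536.4 kJ/min
Outlet flows (mol/min): A 39.111, B 17.489
Sensible, products 25→168 °C: 1255.1 kJ/min
Q = ΔH = -555.8 kJ/min = -9.2634 kW
Heat removed = 9.2634 kJ/s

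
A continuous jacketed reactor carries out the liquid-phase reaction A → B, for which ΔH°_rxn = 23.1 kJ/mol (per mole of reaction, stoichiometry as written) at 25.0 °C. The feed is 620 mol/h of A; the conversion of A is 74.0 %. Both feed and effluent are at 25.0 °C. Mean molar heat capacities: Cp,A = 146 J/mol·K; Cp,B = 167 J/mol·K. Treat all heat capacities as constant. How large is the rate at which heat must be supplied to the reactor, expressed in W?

Q_in = 2940 W

Extent of reaction ξ = 0.740 × 620 = 458.8 mol/h
Reaction term: ξ·ΔH°_rxn = 458.8 × 23.1 = 10598 kJ/h
Q = ΔH = 10598 kJ/h = 2.944 kW
Heat supplied = 2944 W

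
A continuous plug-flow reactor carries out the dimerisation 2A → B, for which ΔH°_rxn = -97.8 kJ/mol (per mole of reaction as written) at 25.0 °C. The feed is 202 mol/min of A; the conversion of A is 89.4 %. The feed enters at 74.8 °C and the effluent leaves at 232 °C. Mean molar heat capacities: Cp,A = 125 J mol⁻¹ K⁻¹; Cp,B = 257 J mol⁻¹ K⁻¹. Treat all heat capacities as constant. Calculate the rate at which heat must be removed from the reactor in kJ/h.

Extent of reaction ξ = 0.894 × 202 / 2 = 90.294 mol/min
Reaction term: ξ·ΔH°_rxn = 90.294 × -97.8 = -8830.8 kJ/min
Sensible, feed 74.8→25 °C: -1257.5 kJ/min
Outlet flows (mol/min): A 21.412, B 90.294
Sensible, products 25→232 °C: 5357.6 kJ/min
Q = ΔH = -4730.6 kJ/min = -78.844 kW
Heat removed = 283840 kJ/h

Q_out = 284000 kJ/h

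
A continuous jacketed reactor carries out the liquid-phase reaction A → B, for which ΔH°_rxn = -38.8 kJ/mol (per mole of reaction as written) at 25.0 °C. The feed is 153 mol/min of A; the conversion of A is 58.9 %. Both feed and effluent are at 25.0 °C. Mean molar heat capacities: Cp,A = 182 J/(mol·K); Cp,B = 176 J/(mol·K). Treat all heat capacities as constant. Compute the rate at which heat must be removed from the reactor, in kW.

Extent of reaction ξ = 0.589 × 153 = 90.117 mol/min
Reaction term: ξ·ΔH°_rxn = 90.117 × -38.8 = -3496.5 kJ/min
Q = ΔH = -3496.5 kJ/min = -58.276 kW
Heat removed = 58.276 kW

Q_out = 58.3 kW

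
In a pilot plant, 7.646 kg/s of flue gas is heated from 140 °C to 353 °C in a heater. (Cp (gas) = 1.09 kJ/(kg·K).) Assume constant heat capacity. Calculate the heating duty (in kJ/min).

Q = ṁ·Cp·ΔT = 7.646 × 1.09 × (353 − 140) = 1775.2 kJ/s
Heating duty = 106510 kJ/min

Q = 107000 kJ/min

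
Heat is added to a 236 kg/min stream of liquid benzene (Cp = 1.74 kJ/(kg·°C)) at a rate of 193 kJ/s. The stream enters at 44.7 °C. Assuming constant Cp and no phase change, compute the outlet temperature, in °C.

T_out = 72.9 °C

Q = 193 kJ/s = 11580 kJ/min
ΔT = Q/(ṁ·Cp) = 11580/(236×1.74) = 28.2 K
T_out = 44.7 + 28.2 = 72.9 °C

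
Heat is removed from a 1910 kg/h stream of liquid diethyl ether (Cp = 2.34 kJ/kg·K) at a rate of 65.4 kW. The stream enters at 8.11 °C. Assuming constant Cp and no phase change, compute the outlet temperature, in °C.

Q = 65.4 kW = 235440 kJ/h
ΔT = Q/(ṁ·Cp) = 235440/(1910×2.34) = 52.678 K
T_out = 8.11 − 52.678 = -44.568 °C

T_out = -44.6 °C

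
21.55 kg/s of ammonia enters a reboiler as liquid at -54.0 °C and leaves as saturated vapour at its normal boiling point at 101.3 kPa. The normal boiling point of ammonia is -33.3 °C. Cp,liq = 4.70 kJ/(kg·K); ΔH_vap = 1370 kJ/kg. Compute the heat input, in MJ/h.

liquid -54.0→-33.3 °C: 97.29 kJ/kg
vaporisation at -33.3 °C: 1370 kJ/kg
Δh = 97.29 + 1370 = 1467.3 kJ/kg
Q = ṁ·Δh = 21.55 kg/s × 1467.3 kJ/kg = 31620 kJ/s
|Q| = 31620 kW = 113830 MJ/h

Q = 114000 MJ/h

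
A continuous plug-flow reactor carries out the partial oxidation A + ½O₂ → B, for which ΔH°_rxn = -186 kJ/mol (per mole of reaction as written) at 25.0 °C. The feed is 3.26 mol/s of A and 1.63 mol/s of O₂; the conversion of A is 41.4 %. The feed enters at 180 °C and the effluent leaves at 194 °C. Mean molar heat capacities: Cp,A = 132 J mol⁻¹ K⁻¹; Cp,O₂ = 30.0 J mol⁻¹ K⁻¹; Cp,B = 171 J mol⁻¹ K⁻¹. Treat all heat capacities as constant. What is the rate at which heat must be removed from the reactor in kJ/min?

Q_out = 14300 kJ/min

Extent of reaction ξ = 0.414 × 3.26 = 1.3496 mol/s
Reaction term: ξ·ΔH°_rxn = 1.3496 × -186 = -251.03 kJ/s
Sensible, feed 180→25 °C: -74.279 kJ/s
Outlet flows (mol/s): A 1.9104, O₂ 0.95518, B 1.3496
Sensible, products 25→194 °C: 86.462 kJ/s
Q = ΔH = -238.85 kJ/s = -238.85 kW
Heat removed = 14331 kJ/min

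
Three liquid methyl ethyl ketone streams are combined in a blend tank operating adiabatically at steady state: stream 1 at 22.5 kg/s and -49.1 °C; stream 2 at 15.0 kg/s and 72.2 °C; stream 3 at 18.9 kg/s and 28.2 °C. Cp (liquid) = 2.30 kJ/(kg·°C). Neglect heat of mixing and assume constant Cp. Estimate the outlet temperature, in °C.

T_out = 9.06 °C

Adiabatic, steady state ⇒ Σ ṁᵢCp,ᵢ(T_out − Tᵢ) = 0
T_out = Σ ṁᵢCp,ᵢTᵢ / Σ ṁᵢCp,ᵢ
      = 1175.8 / 129.72 = 9.0644 °C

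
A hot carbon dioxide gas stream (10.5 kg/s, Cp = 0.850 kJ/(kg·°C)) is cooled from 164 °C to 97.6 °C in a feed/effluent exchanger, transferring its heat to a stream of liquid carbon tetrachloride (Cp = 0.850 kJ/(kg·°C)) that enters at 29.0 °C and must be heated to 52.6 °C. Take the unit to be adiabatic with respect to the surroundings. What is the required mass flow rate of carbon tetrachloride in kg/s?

ṁ_c = 29.5 kg/s

Heat released by hot stream: Q = 10.5 × 0.850 × (164 − 97.6) = 592.62 kJ/s
Energy balance on cold side (adiabatic exchanger): Q = ṁ_c·Cp_c·(T_c,out − T_c,in)
ṁ_c = 592.62 / [0.850 × (52.6 − 29.0)] = 29.542 kg/s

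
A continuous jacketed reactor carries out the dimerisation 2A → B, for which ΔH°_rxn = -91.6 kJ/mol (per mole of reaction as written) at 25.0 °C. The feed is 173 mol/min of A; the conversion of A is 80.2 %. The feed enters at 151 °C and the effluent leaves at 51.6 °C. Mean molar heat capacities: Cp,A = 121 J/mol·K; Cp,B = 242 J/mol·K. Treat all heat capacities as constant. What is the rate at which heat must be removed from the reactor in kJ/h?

Q_out = 506000 kJ/h

Extent of reaction ξ = 0.802 × 173 / 2 = 69.373 mol/min
Reaction term: ξ·ΔH°_rxn = 69.373 × -91.6 = -6354.6 kJ/min
Sensible, feed 151→25 °C: -2637.6 kJ/min
Outlet flows (mol/min): A 34.254, B 69.373
Sensible, products 25→51.6 °C: 556.82 kJ/min
Q = ΔH = -8435.3 kJ/min = -140.59 kW
Heat removed = 506120 kJ/h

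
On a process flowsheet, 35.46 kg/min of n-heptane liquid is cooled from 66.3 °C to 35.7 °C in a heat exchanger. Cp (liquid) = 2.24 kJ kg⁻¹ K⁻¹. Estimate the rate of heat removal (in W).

Q_c = 40500 W

Q = ṁ·Cp·ΔT = 35.46 × 2.24 × (35.7 − 66.3) = -2430.6 kJ/min
Converting: 2430.6 / 60 s = 40.51 kW
Cooling duty = 40510 W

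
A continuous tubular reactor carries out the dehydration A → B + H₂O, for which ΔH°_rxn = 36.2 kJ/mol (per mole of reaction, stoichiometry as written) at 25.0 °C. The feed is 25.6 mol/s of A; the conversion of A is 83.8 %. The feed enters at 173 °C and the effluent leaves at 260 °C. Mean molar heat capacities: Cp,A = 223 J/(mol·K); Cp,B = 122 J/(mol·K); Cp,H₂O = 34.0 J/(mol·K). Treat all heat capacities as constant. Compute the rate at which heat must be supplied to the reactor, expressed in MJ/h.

Q_in = 3370 MJ/h

Extent of reaction ξ = 0.838 × 25.6 = 21.453 mol/s
Reaction term: ξ·ΔH°_rxn = 21.453 × 36.2 = 776.59 kJ/s
Sensible, feed 173→25 °C: -844.9 kJ/s
Outlet flows (mol/s): A 4.1472, B 21.453, H₂O 21.453
Sensible, products 25→260 °C: 1003.8 kJ/s
Q = ΔH = 935.48 kJ/s = 935.48 kW
Heat supplied = 3367.7 MJ/h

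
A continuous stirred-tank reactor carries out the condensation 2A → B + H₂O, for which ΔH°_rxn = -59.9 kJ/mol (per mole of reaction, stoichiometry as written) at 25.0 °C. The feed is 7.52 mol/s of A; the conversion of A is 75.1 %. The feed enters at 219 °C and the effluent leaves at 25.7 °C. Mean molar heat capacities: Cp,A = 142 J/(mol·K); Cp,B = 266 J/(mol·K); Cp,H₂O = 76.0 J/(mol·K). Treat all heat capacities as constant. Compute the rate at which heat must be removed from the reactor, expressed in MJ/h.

Extent of reaction ξ = 0.751 × 7.52 / 2 = 2.8238 mol/s
Reaction term: ξ·ΔH°_rxn = 2.8238 × -59.9 = -169.14 kJ/s
Sensible, feed 219→25 °C: -207.16 kJ/s
Outlet flows (mol/s): A 1.8725, B 2.8238, H₂O 2.8238
Sensible, products 25→25.7 °C: 0.86213 kJ/s
Q = ΔH = -375.44 kJ/s = -375.44 kW
Heat removed = 1351.6 MJ/h

Q_out = 1350 MJ/h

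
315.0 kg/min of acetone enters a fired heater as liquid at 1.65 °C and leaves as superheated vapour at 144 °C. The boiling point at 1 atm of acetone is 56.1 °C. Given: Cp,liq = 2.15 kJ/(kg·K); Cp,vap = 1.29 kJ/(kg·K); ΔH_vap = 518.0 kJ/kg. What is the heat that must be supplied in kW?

liquid 1.65→56.1 °C: 117.07 kJ/kg
vaporisation at 56.1 °C: 518 kJ/kg
vapour 56.1→144 °C: 113.39 kJ/kg
Δh = 117.07 + 518 + 113.39 = 748.46 kJ/kg
Q = ṁ·Δh = 315.0 kg/min × 748.46 kJ/kg = 235760 kJ/min
|Q| = 3929.4 kW

Q = 3930 kW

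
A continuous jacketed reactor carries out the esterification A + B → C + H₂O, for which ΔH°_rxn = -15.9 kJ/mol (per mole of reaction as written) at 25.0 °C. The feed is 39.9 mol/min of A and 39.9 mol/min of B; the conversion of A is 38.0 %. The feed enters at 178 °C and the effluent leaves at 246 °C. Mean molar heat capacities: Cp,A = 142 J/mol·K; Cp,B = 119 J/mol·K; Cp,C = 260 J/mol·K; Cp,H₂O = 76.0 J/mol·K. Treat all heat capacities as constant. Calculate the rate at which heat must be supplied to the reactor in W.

Extent of reaction ξ = 0.380 × 39.9 = 15.162 mol/min
Reaction term: ξ·ΔH°_rxn = 15.162 × -15.9 = -241.08 kJ/min
Sensible, feed 178→25 °C: -1593.3 kJ/min
Outlet flows (mol/min): A 24.738, B 24.738, C 15.162, H₂O 15.162
Sensible, products 25→246 °C: 2552.8 kJ/min
Q = ΔH = 718.38 kJ/min = 11.973 kW
Heat supplied = 11973 W

Q_in = 12000 W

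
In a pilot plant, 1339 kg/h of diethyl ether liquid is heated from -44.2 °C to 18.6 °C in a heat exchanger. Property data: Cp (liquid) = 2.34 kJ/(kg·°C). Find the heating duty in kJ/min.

Q = 3280 kJ/min

Q = ṁ·Cp·ΔT = 1339 × 2.34 × (18.6 − -44.2) = 196770 kJ/h
Converting: 196770 / 3600 s = 54.658 kW
Heating duty = 3279.5 kJ/min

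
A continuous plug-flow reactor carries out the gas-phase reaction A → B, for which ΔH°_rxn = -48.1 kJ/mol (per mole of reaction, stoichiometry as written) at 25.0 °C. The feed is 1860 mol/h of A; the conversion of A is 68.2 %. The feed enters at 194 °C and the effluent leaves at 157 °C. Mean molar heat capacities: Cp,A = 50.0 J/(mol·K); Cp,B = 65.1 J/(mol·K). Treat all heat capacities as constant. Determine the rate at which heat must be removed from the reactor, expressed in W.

Q_out = 17200 W

Extent of reaction ξ = 0.682 × 1860 = 1268.5 mol/h
Reaction term: ξ·ΔH°_rxn = 1268.5 × -48.1 = -61016 kJ/h
Sensible, feed 194→25 °C: -15717 kJ/h
Outlet flows (mol/h): A 591.48, B 1268.5
Sensible, products 25→157 °C: 14804 kJ/h
Q = ΔH = -61928 kJ/h = -17.202 kW
Heat removed = 17202 W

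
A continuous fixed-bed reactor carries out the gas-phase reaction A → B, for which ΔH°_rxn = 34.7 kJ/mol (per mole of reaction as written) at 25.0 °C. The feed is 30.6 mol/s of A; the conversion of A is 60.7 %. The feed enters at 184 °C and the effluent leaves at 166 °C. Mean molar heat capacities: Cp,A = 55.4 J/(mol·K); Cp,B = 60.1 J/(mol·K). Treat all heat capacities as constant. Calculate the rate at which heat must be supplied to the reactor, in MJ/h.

Q_in = 2250 MJ/h

Extent of reaction ξ = 0.607 × 30.6 = 18.574 mol/s
Reaction term: ξ·ΔH°_rxn = 18.574 × 34.7 = 644.52 kJ/s
Sensible, feed 184→25 °C: -269.54 kJ/s
Outlet flows (mol/s): A 12.026, B 18.574
Sensible, products 25→166 °C: 251.34 kJ/s
Q = ΔH = 626.32 kJ/s = 626.32 kW
Heat supplied = 2254.8 MJ/h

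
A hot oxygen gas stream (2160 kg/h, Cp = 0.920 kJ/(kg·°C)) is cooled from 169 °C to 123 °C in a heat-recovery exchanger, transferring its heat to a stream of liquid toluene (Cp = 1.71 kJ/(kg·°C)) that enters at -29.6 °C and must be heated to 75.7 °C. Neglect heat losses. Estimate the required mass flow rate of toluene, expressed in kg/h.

Heat released by hot stream: Q = 2160 × 0.920 × (169 − 123) = 91411 kJ/h
Energy balance on cold side (adiabatic exchanger): Q = ṁ_c·Cp_c·(T_c,out − T_c,in)
ṁ_c = 91411 / [1.71 × (75.7 − -29.6)] = 507.66 kg/h

ṁ_c = 508 kg/h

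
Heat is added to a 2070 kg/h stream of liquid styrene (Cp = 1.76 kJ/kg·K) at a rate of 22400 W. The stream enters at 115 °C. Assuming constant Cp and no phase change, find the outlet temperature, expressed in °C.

Q = 22400 W = 80640 kJ/h
ΔT = Q/(ṁ·Cp) = 80640/(2070×1.76) = 22.134 K
T_out = 115 + 22.134 = 137.13 °C

T_out = 137 °C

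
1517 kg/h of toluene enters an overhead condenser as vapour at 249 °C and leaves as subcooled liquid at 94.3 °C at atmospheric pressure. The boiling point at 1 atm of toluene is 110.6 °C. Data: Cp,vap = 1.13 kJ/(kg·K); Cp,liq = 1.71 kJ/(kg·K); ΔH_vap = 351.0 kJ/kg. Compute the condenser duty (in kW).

vapour 249→110.6 °C: -156.39 kJ/kg
condensation at 110.6 °C: -351 kJ/kg
liquid 110.6→94.3 °C: -27.873 kJ/kg
Δh = -156.39 + -351 + -27.873 = -535.26 kJ/kg
Q = ṁ·Δh = 1517 kg/h × -535.26 kJ/kg = -812000 kJ/h
|Q| = 225.55 kW

Q_c = 226 kW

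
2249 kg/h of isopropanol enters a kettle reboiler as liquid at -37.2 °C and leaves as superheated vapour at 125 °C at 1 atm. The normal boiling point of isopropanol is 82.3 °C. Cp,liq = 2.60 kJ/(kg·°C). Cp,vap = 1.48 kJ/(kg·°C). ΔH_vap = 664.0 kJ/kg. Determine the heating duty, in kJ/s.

liquid -37.2→82.3 °C: 310.7 kJ/kg
vaporisation at 82.3 °C: 664 kJ/kg
vapour 82.3→125 °C: 63.196 kJ/kg
Δh = 310.7 + 664 + 63.196 = 1037.9 kJ/kg
Q = ṁ·Δh = 2249 kg/h × 1037.9 kJ/kg = 2.3342e+06 kJ/h
|Q| = 648.4 kW

Q = 648 kJ/s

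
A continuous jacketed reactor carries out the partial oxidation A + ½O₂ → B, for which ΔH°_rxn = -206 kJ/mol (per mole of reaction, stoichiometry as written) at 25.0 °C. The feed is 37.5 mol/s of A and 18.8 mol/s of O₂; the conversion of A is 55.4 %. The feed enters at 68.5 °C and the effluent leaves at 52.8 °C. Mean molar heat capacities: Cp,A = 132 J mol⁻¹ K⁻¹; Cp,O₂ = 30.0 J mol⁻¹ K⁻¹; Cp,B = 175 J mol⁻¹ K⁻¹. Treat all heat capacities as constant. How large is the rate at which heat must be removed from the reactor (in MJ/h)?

Extent of reaction ξ = 0.554 × 37.5 = 20.775 mol/s
Reaction term: ξ·ΔH°_rxn = 20.775 × -206 = -4279.7 kJ/s
Sensible, feed 68.5→25 °C: -239.86 kJ/s
Outlet flows (mol/s): A 16.725, O₂ 8.4125, B 20.775
Sensible, products 25→52.8 °C: 169.46 kJ/s
Q = ΔH = -4350 kJ/s = -4350 kW
Heat removed = 15660 MJ/h

Q_out = 15700 MJ/h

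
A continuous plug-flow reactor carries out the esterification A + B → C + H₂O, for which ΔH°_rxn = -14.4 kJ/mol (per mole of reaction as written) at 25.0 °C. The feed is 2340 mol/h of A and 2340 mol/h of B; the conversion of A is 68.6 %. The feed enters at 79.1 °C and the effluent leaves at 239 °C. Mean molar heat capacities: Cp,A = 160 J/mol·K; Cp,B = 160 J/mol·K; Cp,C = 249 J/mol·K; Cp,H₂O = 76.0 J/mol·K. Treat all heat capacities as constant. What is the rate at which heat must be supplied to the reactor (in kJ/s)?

Extent of reaction ξ = 0.686 × 2340 = 1605.2 mol/h
Reaction term: ξ·ΔH°_rxn = 1605.2 × -14.4 = -23115 kJ/h
Sensible, feed 79.1→25 °C: -40510 kJ/h
Outlet flows (mol/h): A 734.76, B 734.76, C 1605.2, H₂O 1605.2
Sensible, products 25→239 °C: 161960 kJ/h
Q = ΔH = 98335 kJ/h = 27.315 kW
Heat supplied = 27.315 kJ/s

Q_in = 27.3 kJ/s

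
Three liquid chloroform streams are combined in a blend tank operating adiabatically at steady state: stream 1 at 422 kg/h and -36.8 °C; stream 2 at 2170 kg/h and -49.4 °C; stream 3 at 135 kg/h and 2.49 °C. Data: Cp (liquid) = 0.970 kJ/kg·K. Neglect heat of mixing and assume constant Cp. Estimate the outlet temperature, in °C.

Energy balance with Q = 0: Σ ṁᵢCp,ᵢ(T_out − Tᵢ) = 0
Σ ṁᵢCp,ᵢTᵢ = 422×0.970×-36.8 + 2170×0.970×-49.4 + 135×0.970×2.49 = -118720
Σ ṁᵢCp,ᵢ = 422×0.970 + 2170×0.970 + 135×0.970 = 2645.2
T_out = -118720 / 2645.2 = -44.881 °C

T_out = -44.9 °C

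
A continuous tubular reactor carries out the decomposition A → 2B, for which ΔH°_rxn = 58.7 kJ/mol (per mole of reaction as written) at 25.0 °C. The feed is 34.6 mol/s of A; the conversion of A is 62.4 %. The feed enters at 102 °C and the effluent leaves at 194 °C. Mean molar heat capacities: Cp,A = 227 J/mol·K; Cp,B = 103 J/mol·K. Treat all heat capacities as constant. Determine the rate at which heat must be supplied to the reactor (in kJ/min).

Extent of reaction ξ = 0.624 × 34.6 = 21.59 mol/s
Reaction term: ξ·ΔH°_rxn = 21.59 × 58.7 = 1267.4 kJ/s
Sensible, feed 102→25 °C: -604.77 kJ/s
Outlet flows (mol/s): A 13.01, B 43.181
Sensible, products 25→194 °C: 1250.7 kJ/s
Q = ΔH = 1913.3 kJ/s = 1913.3 kW
Heat supplied = 114800 kJ/min

Q_in = 115000 kJ/min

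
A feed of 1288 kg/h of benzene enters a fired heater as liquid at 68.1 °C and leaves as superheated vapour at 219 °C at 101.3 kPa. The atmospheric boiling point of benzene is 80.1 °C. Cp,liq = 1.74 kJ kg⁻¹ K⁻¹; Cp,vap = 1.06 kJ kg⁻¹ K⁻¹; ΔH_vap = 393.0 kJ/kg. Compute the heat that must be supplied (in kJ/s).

liquid 68.1→80.1 °C: 20.88 kJ/kg
vaporisation at 80.1 °C: 393 kJ/kg
vapour 80.1→219 °C: 147.23 kJ/kg
Δh = 20.88 + 393 + 147.23 = 561.11 kJ/kg
Q = ṁ·Δh = 1288 kg/h × 561.11 kJ/kg = 722710 kJ/h
|Q| = 200.75 kW

Q = 201 kJ/s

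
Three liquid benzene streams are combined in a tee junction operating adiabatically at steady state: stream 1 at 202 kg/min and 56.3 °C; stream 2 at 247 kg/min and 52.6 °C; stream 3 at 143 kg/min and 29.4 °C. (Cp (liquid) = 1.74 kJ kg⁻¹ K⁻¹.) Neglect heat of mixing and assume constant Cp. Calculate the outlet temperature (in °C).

T_out = 48.3 °C

No heat crosses the boundary, so H_out = H_in.
T_out = Σ ṁᵢCp,ᵢTᵢ / Σ ṁᵢCp,ᵢ
      = 49710 / 1030.1 = 48.258 °C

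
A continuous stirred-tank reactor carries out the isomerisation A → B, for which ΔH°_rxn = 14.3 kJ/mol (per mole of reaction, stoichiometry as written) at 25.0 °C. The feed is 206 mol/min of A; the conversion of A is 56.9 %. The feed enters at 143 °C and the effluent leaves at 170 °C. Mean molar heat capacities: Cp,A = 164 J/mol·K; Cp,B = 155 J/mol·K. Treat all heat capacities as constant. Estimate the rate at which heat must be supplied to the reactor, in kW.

Q_in = 40.6 kW

Extent of reaction ξ = 0.569 × 206 = 117.21 mol/min
Reaction term: ξ·ΔH°_rxn = 117.21 × 14.3 = 1676.2 kJ/min
Sensible, feed 143→25 °C: -3986.5 kJ/min
Outlet flows (mol/min): A 88.786, B 117.21
Sensible, products 25→170 °C: 4745.7 kJ/min
Q = ΔH = 2435.4 kJ/min = 40.589 kW
Heat supplied = 40.589 kW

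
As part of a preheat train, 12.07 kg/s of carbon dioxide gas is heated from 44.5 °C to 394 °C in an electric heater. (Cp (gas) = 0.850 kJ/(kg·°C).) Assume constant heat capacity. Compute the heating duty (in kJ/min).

Q = 215000 kJ/min

Q = ṁ·Cp·ΔT = 12.07 × 0.850 × (394 − 44.5) = 3585.7 kJ/s
Heating duty = 215140 kJ/min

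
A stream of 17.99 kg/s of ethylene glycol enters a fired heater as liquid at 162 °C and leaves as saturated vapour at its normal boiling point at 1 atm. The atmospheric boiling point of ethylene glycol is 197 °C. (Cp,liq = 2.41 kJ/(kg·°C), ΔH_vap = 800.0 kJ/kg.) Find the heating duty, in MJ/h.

Q = 57300 MJ/h

liquid 162→197 °C: 84.35 kJ/kg
vaporisation at 197 °C: 800 kJ/kg
Δh = 84.35 + 800 = 884.35 kJ/kg
Q = ṁ·Δh = 17.99 kg/s × 884.35 kJ/kg = 15909 kJ/s
|Q| = 15909 kW = 57274 MJ/h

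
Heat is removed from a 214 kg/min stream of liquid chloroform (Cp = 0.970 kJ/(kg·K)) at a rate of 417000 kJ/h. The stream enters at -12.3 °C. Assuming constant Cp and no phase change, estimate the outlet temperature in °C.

Q = 417000 kJ/h = 6950 kJ/min
ΔT = Q/(ṁ·Cp) = 6950/(214×0.970) = 33.481 K
T_out = -12.3 − 33.481 = -45.781 °C

T_out = -45.8 °C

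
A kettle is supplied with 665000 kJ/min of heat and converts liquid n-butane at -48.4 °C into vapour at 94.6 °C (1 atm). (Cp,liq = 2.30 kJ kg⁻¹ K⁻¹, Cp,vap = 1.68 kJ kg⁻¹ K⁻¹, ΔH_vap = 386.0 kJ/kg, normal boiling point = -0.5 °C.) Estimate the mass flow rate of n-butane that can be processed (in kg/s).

ṁ = 16.9 kg/s

Δh = 2.30×(-0.5−-48.4) + 386.0 + 1.68×(94.6−-0.5) = 655.94 kJ/kg
Q = 665000 kJ/min = 11083 kJ/s = 11083 kJ/s
ṁ = Q/Δh = 11083 / 655.94 = 16.897 kg/s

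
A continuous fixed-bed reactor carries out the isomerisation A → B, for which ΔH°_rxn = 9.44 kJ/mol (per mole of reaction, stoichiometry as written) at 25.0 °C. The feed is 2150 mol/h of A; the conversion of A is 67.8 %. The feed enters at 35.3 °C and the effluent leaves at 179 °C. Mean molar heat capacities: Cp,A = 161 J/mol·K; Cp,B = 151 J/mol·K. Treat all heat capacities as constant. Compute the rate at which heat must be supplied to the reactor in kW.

Q_in = 17.0 kW

Extent of reaction ξ = 0.678 × 2150 = 1457.7 mol/h
Reaction term: ξ·ΔH°_rxn = 1457.7 × 9.44 = 13761 kJ/h
Sensible, feed 35.3→25 °C: -3565.3 kJ/h
Outlet flows (mol/h): A 692.3, B 1457.7
Sensible, products 25→179 °C: 51062 kJ/h
Q = ΔH = 61258 kJ/h = 17.016 kW
Heat supplied = 17.016 kW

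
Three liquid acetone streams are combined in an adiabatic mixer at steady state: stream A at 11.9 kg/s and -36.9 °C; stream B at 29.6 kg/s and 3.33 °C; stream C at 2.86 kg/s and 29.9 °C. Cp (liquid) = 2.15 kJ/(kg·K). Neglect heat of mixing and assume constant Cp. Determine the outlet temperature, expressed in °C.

T_out = -5.75 °C

No heat crosses the boundary, so H_out = H_in.
Σ ṁᵢCp,ᵢTᵢ = 11.9×2.15×-36.9 + 29.6×2.15×3.33 + 2.86×2.15×29.9 = -548.31
Σ ṁᵢCp,ᵢ = 11.9×2.15 + 29.6×2.15 + 2.86×2.15 = 95.374
T_out = -548.31 / 95.374 = -5.7491 °C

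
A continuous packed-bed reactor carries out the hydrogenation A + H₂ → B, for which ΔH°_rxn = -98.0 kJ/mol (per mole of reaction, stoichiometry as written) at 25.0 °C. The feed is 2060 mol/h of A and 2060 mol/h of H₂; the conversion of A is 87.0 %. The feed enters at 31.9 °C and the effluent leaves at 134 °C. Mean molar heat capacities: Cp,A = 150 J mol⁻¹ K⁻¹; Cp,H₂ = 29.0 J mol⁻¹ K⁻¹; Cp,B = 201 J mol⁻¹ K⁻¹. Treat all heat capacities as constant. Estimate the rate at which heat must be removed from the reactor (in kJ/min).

Q_out = 2230 kJ/min

Extent of reaction ξ = 0.870 × 2060 = 1792.2 mol/h
Reaction term: ξ·ΔH°_rxn = 1792.2 × -98.0 = -175640 kJ/h
Sensible, feed 31.9→25 °C: -2544.3 kJ/h
Outlet flows (mol/h): A 267.8, H₂ 267.8, B 1792.2
Sensible, products 25→134 °C: 44490 kJ/h
Q = ΔH = -133690 kJ/h = -37.136 kW
Heat removed = 2228.2 kJ/min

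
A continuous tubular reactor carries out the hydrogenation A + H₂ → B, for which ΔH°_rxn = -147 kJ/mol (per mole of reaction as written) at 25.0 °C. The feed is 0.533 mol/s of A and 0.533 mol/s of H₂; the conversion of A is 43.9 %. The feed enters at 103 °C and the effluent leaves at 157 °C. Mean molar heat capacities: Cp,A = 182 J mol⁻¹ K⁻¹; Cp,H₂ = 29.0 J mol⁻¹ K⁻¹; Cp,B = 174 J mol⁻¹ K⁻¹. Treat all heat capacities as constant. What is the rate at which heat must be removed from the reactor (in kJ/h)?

Extent of reaction ξ = 0.439 × 0.533 = 0.23399 mol/s
Reaction term: ξ·ΔH°_rxn = 0.23399 × -147 = -34.396 kJ/s
Sensible, feed 103→25 °C: -8.7721 kJ/s
Outlet flows (mol/s): A 0.29901, H₂ 0.29901, B 0.23399
Sensible, products 25→157 °C: 13.702 kJ/s
Q = ΔH = -29.466 kJ/s = -29.466 kW
Heat removed = 106080 kJ/h

Q_out = 106000 kJ/h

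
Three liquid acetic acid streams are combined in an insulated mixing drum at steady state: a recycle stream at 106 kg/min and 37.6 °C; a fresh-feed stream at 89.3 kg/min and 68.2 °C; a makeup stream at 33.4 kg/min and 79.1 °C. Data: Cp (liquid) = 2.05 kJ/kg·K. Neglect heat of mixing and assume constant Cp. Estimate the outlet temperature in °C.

Energy balance with Q = 0: Σ ṁᵢCp,ᵢ(T_out − Tᵢ) = 0
T_out = Σ ṁᵢCp,ᵢTᵢ / Σ ṁᵢCp,ᵢ
      = 26071 / 468.83 = 55.609 °C

T_out = 55.6 °C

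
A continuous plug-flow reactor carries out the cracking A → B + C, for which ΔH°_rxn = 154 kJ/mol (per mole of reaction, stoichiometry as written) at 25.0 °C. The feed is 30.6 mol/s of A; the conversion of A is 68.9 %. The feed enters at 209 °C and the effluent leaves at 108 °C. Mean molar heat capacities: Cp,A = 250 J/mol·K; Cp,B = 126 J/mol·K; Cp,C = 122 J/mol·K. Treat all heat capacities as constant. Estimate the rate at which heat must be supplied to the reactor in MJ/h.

Q_in = 8890 MJ/h

Extent of reaction ξ = 0.689 × 30.6 = 21.083 mol/s
Reaction term: ξ·ΔH°_rxn = 21.083 × 154 = 3246.8 kJ/s
Sensible, feed 209→25 °C: -1407.6 kJ/s
Outlet flows (mol/s): A 9.5166, B 21.083, C 21.083
Sensible, products 25→108 °C: 631.45 kJ/s
Q = ΔH = 2470.7 kJ/s = 2470.7 kW
Heat supplied = 8894.5 MJ/h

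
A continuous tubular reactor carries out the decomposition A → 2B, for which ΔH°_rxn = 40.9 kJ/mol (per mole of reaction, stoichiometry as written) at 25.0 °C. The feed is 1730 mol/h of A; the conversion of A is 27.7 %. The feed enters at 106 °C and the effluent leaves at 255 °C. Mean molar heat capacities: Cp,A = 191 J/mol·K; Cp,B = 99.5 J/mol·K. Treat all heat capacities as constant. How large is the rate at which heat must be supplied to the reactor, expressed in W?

Extent of reaction ξ = 0.277 × 1730 = 479.21 mol/h
Reaction term: ξ·ΔH°_rxn = 479.21 × 40.9 = 19600 kJ/h
Sensible, feed 106→25 °C: -26765 kJ/h
Outlet flows (mol/h): A 1250.8, B 958.42
Sensible, products 25→255 °C: 76881 kJ/h
Q = ΔH = 69716 kJ/h = 19.365 kW
Heat supplied = 19365 W

Q_in = 19400 W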